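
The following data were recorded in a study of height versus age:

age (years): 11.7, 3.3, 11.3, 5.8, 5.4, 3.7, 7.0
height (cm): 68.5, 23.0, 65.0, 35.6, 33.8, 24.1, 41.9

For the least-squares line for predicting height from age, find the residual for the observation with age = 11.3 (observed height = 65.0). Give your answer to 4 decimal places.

-0.5633

n = 7, Σx = 48.2, Σy = 291.9, Σxy = 2383.32, Σx² = 400.96
Sxx = Σx² − (Σx)²/n = 400.96 − 331.891429 = 69.068571
Sxy = Σxy − (Σx)(Σy)/n = 2383.32 − 2009.94 = 373.38
b = Sxy/Sxx = 373.38/69.068571 = 5.405932
a = ȳ − b·x̄ = 41.7 − 5.405932·6.885714 = 4.476297
ŷ(11.3) = 4.476297 + 5.405932·11.3 = 65.563328
residual = y − ŷ = 65.0 − 65.563328 = -0.563328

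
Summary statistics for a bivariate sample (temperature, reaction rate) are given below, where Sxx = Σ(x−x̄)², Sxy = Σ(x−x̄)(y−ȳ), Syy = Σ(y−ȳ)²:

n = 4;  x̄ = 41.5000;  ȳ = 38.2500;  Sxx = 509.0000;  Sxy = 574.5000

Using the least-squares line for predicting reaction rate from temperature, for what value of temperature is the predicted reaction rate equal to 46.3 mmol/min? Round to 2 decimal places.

b = Sxy/Sxx = 574.5/509 = 1.128684
a = ȳ − b·x̄ = 38.25 − 1.128684·41.5 = -8.590373
Set a + b·x = 46.3: x = (46.3 − (-8.590373)) / 1.128684 = 48.632202

48.63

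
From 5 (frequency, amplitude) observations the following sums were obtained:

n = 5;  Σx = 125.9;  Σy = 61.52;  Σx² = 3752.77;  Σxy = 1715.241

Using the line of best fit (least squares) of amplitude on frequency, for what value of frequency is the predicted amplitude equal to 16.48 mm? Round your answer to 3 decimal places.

39.822

Sxx = Σx² − (Σx)²/n = 3752.77 − 3170.162 = 582.608
Sxy = Σxy − (Σx)(Σy)/n = 1715.241 − 1549.0736 = 166.1674
b = Sxy/Sxx = 166.1674/582.608 = 0.285213
a = ȳ − b·x̄ = 12.304 − 0.285213·25.18 = 5.122336
Set a + b·x = 16.48: x = (16.48 − 5.122336) / 0.285213 = 39.821687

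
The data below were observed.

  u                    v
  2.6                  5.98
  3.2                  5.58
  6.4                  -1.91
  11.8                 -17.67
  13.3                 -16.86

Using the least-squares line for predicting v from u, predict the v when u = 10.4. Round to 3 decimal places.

-11.908

n = 5, Σx = 37.3, Σy = -24.88, Σxy = -411.564, Σx² = 374.09
Sxx = Σx² − (Σx)²/n = 374.09 − 278.258 = 95.832
Sxy = Σxy − (Σx)(Σy)/n = -411.564 − (-185.6048) = -225.9592
b = Sxy/Sxx = -225.9592/95.832 = -2.357868
a = ȳ − b·x̄ = -4.976 − (-2.357868)·7.46 = 12.613695
ŷ(10.4) = a + b·10.4 = 12.613695 + (-2.357868)·10.4 = -11.908132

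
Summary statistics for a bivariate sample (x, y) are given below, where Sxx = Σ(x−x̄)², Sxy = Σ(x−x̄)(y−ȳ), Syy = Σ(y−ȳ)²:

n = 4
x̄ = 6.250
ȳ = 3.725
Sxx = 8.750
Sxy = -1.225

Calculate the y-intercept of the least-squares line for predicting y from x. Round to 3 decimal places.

b = Sxy/Sxx = -1.225/8.75 = -0.14
a = ȳ − b·x̄ = 3.725 − (-0.14)·6.25 = 4.6

4.600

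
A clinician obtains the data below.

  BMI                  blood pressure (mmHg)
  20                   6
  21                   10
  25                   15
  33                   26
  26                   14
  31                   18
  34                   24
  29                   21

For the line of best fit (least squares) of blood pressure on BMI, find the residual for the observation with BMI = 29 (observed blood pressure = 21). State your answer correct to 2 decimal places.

2.22

n = 8, Σx = 219, Σy = 134, Σxy = 3910, Σx² = 6189
Sxx = Σx² − (Σx)²/n = 6189 − 5995.125 = 193.875
Sxy = Σxy − (Σx)(Σy)/n = 3910 − 3668.25 = 241.75
b = Sxy/Sxx = 241.75/193.875 = 1.246937
a = ȳ − b·x̄ = 16.75 − 1.246937·27.375 = -17.384913
ŷ(29) = -17.384913 + 1.246937·29 = 18.776273
residual = y − ŷ = 21 − 18.776273 = 2.223727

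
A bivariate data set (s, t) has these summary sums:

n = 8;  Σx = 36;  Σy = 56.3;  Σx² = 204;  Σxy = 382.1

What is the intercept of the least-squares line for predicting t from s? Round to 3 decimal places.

-6.757

Sxx = Σx² − (Σx)²/n = 204 − 162 = 42
Sxy = Σxy − (Σx)(Σy)/n = 382.1 − 253.35 = 128.75
b = Sxy/Sxx = 128.75/42 = 3.065476
a = ȳ − b·x̄ = 7.0375 − 3.065476·4.5 = -6.757143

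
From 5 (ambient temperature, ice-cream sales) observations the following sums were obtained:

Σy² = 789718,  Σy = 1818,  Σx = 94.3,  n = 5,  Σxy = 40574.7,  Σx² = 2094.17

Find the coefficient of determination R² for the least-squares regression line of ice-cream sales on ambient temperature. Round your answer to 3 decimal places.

Sxx = Σx² − (Σx)²/n = 2094.17 − 1778.498 = 315.672
Sxy = Σxy − (Σx)(Σy)/n = 40574.7 − 34287.48 = 6287.22
Syy = Σy² − (Σy)²/n = 789718 − 661024.8 = 128693.2
R² = Sxy²/(Sxx·Syy) = (6287.22)²/(315.672·128693.2) = 0.973029

0.973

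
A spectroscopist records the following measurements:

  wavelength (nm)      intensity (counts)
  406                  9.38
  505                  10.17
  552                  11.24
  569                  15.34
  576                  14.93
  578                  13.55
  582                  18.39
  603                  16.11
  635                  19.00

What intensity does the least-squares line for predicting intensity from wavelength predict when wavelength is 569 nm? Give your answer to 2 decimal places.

14.79

n = 9, Σx = 5006, Σy = 128.11, Σxy = 72790.96, Σx² = 2819744
Sxx = Σx² − (Σx)²/n = 2819744 − 2784448.444444 = 35295.555556
Sxy = Σxy − (Σx)(Σy)/n = 72790.96 − 71257.628889 = 1533.331111
b = Sxy/Sxx = 1533.331111/35295.555556 = 0.043443
a = ȳ − b·x̄ = 14.234444 − 0.043443·556.222222 = -9.929302
ŷ(569) = a + b·569 = -9.929302 + 0.043443·569 = 14.789544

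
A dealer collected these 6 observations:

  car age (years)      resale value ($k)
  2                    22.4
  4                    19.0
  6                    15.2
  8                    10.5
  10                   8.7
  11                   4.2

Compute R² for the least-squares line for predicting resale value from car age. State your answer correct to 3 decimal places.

0.983

n = 6, Σx = 41, Σy = 80, Σxy = 429.2, Σx² = 341, Σy² = 1297.38
Sxx = Σx² − (Σx)²/n = 341 − 280.166667 = 60.833333
Sxy = Σxy − (Σx)(Σy)/n = 429.2 − 546.666667 = -117.466667
Syy = Σy² − (Σy)²/n = 1297.38 − 1066.666667 = 230.713333
R² = Sxy²/(Sxx·Syy) = (-117.466667)²/(60.833333·230.713333) = 0.983139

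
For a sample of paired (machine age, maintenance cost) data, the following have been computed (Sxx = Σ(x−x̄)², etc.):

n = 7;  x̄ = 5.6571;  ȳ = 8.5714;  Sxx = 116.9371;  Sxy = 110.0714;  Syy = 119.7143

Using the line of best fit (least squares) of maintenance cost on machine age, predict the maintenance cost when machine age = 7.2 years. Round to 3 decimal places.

b = Sxy/Sxx = 110.0714/116.9371 = 0.941287
a = ȳ − b·x̄ = 8.5714 − 0.941287·5.6571 = 3.246444
ŷ(7.2) = a + b·7.2 = 3.246444 + 0.941287·7.2 = 10.023712

10.024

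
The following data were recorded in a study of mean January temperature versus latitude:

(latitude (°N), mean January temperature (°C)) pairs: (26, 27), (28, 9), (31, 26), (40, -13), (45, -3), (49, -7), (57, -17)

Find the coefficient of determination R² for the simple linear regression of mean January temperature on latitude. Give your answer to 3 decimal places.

n = 7, Σx = 276, Σy = 22, Σxy = -207, Σx² = 11696, Σy² = 2002
Sxx = Σx² − (Σx)²/n = 11696 − 10882.285714 = 813.714286
Sxy = Σxy − (Σx)(Σy)/n = -207 − 867.428571 = -1074.428571
Syy = Σy² − (Σy)²/n = 2002 − 69.142857 = 1932.857143
R² = Sxy²/(Sxx·Syy) = (-1074.428571)²/(813.714286·1932.857143) = 0.733979

0.734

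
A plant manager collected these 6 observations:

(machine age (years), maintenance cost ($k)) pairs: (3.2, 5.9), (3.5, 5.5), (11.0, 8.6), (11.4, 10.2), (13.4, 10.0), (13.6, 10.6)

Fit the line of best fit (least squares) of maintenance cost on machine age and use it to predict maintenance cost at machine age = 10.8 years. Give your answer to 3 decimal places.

n = 6, Σx = 56.1, Σy = 50.8, Σxy = 527.17, Σx² = 637.97
Sxx = Σx² − (Σx)²/n = 637.97 − 524.535 = 113.435
Sxy = Σxy − (Σx)(Σy)/n = 527.17 − 474.98 = 52.19
b = Sxy/Sxx = 52.19/113.435 = 0.460087
a = ȳ − b·x̄ = 8.466667 − 0.460087·9.35 = 4.164851
ŷ(10.8) = a + b·10.8 = 4.164851 + 0.460087·10.8 = 9.133793

9.134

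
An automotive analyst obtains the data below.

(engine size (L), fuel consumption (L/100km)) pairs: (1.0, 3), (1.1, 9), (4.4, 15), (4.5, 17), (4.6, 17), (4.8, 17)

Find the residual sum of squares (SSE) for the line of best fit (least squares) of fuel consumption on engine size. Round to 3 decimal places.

17.940

n = 6, Σx = 20.4, Σy = 78, Σxy = 315.2, Σx² = 86.02, Σy² = 1182
Sxx = Σx² − (Σx)²/n = 86.02 − 69.36 = 16.66
Sxy = Σxy − (Σx)(Σy)/n = 315.2 − 265.2 = 50
Syy = Σy² − (Σy)²/n = 1182 − 1014 = 168
b = Sxy/Sxx = 50/16.66 = 3.001200
SSE = Syy − b·Sxy = 168 − 3.001200·50 = 17.939976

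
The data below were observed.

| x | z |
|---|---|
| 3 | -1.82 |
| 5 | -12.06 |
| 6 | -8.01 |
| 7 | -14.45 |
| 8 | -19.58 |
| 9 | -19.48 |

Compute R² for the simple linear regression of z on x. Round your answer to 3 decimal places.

n = 6, Σx = 38, Σy = -75.4, Σxy = -546.93, Σx² = 264, Σy² = 1184.5654
Sxx = Σx² − (Σx)²/n = 264 − 240.666667 = 23.333333
Sxy = Σxy − (Σx)(Σy)/n = -546.93 − (-477.533333) = -69.396667
Syy = Σy² − (Σy)²/n = 1184.5654 − 947.526667 = 237.038733
R² = Sxy²/(Sxx·Syy) = (-69.396667)²/(23.333333·237.038733) = 0.870725

0.871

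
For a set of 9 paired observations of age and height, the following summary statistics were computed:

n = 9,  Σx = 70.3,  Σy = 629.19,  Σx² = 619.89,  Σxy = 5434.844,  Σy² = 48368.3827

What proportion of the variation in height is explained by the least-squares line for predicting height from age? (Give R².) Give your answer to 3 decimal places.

Sxx = Σx² − (Σx)²/n = 619.89 − 549.121111 = 70.768889
Sxy = Σxy − (Σx)(Σy)/n = 5434.844 − 4914.673 = 520.171
Syy = Σy² − (Σy)²/n = 48368.3827 − 43986.6729 = 4381.7098
R² = Sxy²/(Sxx·Syy) = (520.171)²/(70.768889·4381.7098) = 0.872582

0.873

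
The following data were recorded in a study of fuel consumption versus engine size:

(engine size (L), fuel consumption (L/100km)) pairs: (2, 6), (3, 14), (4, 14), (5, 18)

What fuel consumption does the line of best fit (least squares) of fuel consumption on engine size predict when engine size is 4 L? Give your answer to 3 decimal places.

n = 4, Σx = 14, Σy = 52, Σxy = 200, Σx² = 54
Sxx = Σx² − (Σx)²/n = 54 − 49 = 5
Sxy = Σxy − (Σx)(Σy)/n = 200 − 182 = 18
b = Sxy/Sxx = 18/5 = 3.6
a = ȳ − b·x̄ = 13 − 3.6·3.5 = 0.4
ŷ(4) = a + b·4 = 0.4 + 3.6·4 = 14.8

14.800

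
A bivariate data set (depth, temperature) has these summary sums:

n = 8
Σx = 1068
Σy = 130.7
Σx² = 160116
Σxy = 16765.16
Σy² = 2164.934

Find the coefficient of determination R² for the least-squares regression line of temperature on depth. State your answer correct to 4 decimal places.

0.8987

Sxx = Σx² − (Σx)²/n = 160116 − 142578 = 17538
Sxy = Σxy − (Σx)(Σy)/n = 16765.16 − 17448.45 = -683.29
Syy = Σy² − (Σy)²/n = 2164.934 − 2135.31125 = 29.62275
R² = Sxy²/(Sxx·Syy) = (-683.29)²/(17538·29.62275) = 0.898679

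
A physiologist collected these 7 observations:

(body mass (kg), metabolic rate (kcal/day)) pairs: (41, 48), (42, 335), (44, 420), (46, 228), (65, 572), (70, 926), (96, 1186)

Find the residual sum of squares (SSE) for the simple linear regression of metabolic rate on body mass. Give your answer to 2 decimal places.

n = 7, Σx = 404, Σy = 3715, Σxy = 260862, Σx² = 25838, Σy² = 2934169
Sxx = Σx² − (Σx)²/n = 25838 − 23316.571429 = 2521.428571
Sxy = Σxy − (Σx)(Σy)/n = 260862 − 214408.571429 = 46453.428571
Syy = Σy² − (Σy)²/n = 2934169 − 1971603.571429 = 962565.428571
b = Sxy/Sxx = 46453.428571/2521.428571 = 18.423456
SSE = Syy − b·Sxy = 962565.428571 − 18.423456·46453.428571 = 106732.727025

106732.73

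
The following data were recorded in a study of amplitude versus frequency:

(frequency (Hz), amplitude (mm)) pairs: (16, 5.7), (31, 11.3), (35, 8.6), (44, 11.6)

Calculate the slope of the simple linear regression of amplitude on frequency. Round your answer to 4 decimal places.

n = 4, Σx = 126, Σy = 37.2, Σxy = 1252.9, Σx² = 4378
Sxx = Σx² − (Σx)²/n = 4378 − 3969 = 409
Sxy = Σxy − (Σx)(Σy)/n = 1252.9 − 1171.8 = 81.1
b = Sxy/Sxx = 81.1/409 = 0.198289

0.1983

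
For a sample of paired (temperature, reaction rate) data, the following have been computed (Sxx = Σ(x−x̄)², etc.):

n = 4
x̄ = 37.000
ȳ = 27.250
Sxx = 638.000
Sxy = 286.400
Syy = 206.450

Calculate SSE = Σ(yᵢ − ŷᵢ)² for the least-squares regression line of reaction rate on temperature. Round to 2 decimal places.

77.88

b = Sxy/Sxx = 286.4/638 = 0.448903
SSE = Syy − b·Sxy = 206.45 − 0.448903·286.4 = 77.884232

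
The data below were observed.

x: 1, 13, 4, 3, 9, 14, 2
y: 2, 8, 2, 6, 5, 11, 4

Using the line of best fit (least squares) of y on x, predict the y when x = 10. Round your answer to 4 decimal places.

7.1908

n = 7, Σx = 46, Σy = 38, Σxy = 339, Σx² = 476
Sxx = Σx² − (Σx)²/n = 476 − 302.285714 = 173.714286
Sxy = Σxy − (Σx)(Σy)/n = 339 − 249.714286 = 89.285714
b = Sxy/Sxx = 89.285714/173.714286 = 0.513980
a = ȳ − b·x̄ = 5.428571 − 0.513980·6.571429 = 2.050987
ŷ(10) = a + b·10 = 2.050987 + 0.513980·10 = 7.190789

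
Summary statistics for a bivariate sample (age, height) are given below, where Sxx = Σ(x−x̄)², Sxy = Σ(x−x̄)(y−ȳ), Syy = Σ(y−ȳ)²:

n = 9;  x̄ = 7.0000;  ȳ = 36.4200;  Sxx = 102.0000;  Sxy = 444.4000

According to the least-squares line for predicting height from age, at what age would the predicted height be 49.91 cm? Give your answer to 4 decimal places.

b = Sxy/Sxx = 444.4/102 = 4.356863
a = ȳ − b·x̄ = 36.42 − 4.356863·7 = 5.921961
Set a + b·x = 49.91: x = (49.91 − 5.921961) / 4.356863 = 10.096265

10.0963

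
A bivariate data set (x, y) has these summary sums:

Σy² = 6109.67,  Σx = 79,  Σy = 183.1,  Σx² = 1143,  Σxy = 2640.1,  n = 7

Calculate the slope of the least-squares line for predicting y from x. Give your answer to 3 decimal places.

Sxx = Σx² − (Σx)²/n = 1143 − 891.571429 = 251.428571
Sxy = Σxy − (Σx)(Σy)/n = 2640.1 − 2066.414286 = 573.685714
b = Sxy/Sxx = 573.685714/251.428571 = 2.281705

2.282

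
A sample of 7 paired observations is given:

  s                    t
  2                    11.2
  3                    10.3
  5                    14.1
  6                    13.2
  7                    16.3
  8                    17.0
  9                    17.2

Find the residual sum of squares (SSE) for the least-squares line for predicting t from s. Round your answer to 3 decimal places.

4.927

n = 7, Σx = 40, Σy = 99.3, Σxy = 607.9, Σx² = 268, Σy² = 1455.11
Sxx = Σx² − (Σx)²/n = 268 − 228.571429 = 39.428571
Sxy = Σxy − (Σx)(Σy)/n = 607.9 − 567.428571 = 40.471429
Syy = Σy² − (Σy)²/n = 1455.11 − 1408.641429 = 46.468571
b = Sxy/Sxx = 40.471429/39.428571 = 1.026449
SSE = Syy − b·Sxy = 46.468571 − 1.026449·40.471429 = 4.926703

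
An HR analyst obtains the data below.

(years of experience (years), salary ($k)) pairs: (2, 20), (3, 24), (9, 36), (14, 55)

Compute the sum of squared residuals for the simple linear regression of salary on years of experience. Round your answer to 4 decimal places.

n = 4, Σx = 28, Σy = 135, Σxy = 1206, Σx² = 290, Σy² = 5297
Sxx = Σx² − (Σx)²/n = 290 − 196 = 94
Sxy = Σxy − (Σx)(Σy)/n = 1206 − 945 = 261
Syy = Σy² − (Σy)²/n = 5297 − 4556.25 = 740.75
b = Sxy/Sxx = 261/94 = 2.776596
SSE = Syy − b·Sxy = 740.75 − 2.776596·261 = 16.058511

16.0585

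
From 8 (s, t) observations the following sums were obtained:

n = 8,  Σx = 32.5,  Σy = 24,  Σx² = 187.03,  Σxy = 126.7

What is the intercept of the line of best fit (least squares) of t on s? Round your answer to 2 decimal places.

0.84

Sxx = Σx² − (Σx)²/n = 187.03 − 132.03125 = 54.99875
Sxy = Σxy − (Σx)(Σy)/n = 126.7 − 97.5 = 29.2
b = Sxy/Sxx = 29.2/54.99875 = 0.530921
a = ȳ − b·x̄ = 3 − 0.530921·4.0625 = 0.843133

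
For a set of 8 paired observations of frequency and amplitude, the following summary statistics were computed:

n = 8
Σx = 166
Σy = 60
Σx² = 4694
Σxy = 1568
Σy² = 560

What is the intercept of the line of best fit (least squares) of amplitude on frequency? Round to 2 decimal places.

Sxx = Σx² − (Σx)²/n = 4694 − 3444.5 = 1249.5
Sxy = Σxy − (Σx)(Σy)/n = 1568 − 1245 = 323
b = Sxy/Sxx = 323/1249.5 = 0.258503
a = ȳ − b·x̄ = 7.5 − 0.258503·20.75 = 2.136054

2.14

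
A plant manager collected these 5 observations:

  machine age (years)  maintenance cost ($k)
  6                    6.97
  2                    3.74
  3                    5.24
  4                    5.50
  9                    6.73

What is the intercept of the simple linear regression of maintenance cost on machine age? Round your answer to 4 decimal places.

n = 5, Σx = 24, Σy = 28.18, Σxy = 147.59, Σx² = 146
Sxx = Σx² − (Σx)²/n = 146 − 115.2 = 30.8
Sxy = Σxy − (Σx)(Σy)/n = 147.59 − 135.264 = 12.326
b = Sxy/Sxx = 12.326/30.8 = 0.400195
a = ȳ − b·x̄ = 5.636 − 0.400195·4.8 = 3.715065

3.7151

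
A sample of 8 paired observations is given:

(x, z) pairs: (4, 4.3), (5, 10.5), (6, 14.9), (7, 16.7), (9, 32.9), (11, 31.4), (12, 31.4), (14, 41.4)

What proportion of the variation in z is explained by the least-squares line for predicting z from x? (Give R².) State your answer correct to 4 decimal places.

n = 8, Σx = 68, Σy = 183.5, Σxy = 1873.9, Σx² = 668, Σy² = 5397.93
Sxx = Σx² − (Σx)²/n = 668 − 578 = 90
Sxy = Σxy − (Σx)(Σy)/n = 1873.9 − 1559.75 = 314.15
Syy = Σy² − (Σy)²/n = 5397.93 − 4209.03125 = 1188.89875
R² = Sxy²/(Sxx·Syy) = (314.15)²/(90·1188.89875) = 0.922331

0.9223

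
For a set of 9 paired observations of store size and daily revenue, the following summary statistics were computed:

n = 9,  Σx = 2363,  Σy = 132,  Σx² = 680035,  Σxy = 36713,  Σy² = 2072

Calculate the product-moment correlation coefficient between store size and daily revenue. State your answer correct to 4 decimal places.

0.7219

Sxx = Σx² − (Σx)²/n = 680035 − 620418.777778 = 59616.222222
Sxy = Σxy − (Σx)(Σy)/n = 36713 − 34657.333333 = 2055.666667
Syy = Σy² − (Σy)²/n = 2072 − 1936 = 136
r = Sxy/√(Sxx·Syy) = 2055.666667/√(8107806.222222) = 2055.666667/2847.420977 = 0.721940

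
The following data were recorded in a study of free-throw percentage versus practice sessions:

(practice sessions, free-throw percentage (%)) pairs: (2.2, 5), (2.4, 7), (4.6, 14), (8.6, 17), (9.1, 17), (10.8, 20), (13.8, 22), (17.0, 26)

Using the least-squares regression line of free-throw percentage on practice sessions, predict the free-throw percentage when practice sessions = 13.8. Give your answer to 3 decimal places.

n = 8, Σx = 68.5, Σy = 128, Σxy = 1354.7, Σx² = 784.61
Sxx = Σx² − (Σx)²/n = 784.61 − 586.53125 = 198.07875
Sxy = Σxy − (Σx)(Σy)/n = 1354.7 − 1096 = 258.7
b = Sxy/Sxx = 258.7/198.07875 = 1.306046
a = ȳ − b·x̄ = 16 − 1.306046·8.5625 = 4.816979
ŷ(13.8) = a + b·13.8 = 4.816979 + 1.306046·13.8 = 22.840417

22.840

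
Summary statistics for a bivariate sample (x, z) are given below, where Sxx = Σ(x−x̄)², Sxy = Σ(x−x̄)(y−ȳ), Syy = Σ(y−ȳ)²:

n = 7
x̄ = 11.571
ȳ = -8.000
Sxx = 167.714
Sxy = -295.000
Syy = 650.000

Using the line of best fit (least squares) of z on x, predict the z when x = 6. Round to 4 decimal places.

1.7991

b = Sxy/Sxx = -295/167.714 = -1.758947
a = ȳ − b·x̄ = -8 − (-1.758947)·11.571 = 12.352773
ŷ(6) = a + b·6 = 12.352773 + (-1.758947)·6 = 1.799093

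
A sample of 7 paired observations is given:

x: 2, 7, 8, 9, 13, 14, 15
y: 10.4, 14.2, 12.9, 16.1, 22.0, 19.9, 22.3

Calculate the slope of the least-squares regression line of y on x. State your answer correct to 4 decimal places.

0.9657

n = 7, Σx = 68, Σy = 117.8, Σxy = 1267.4, Σx² = 788
Sxx = Σx² − (Σx)²/n = 788 − 660.571429 = 127.428571
Sxy = Σxy − (Σx)(Σy)/n = 1267.4 − 1144.342857 = 123.057143
b = Sxy/Sxx = 123.057143/127.428571 = 0.965695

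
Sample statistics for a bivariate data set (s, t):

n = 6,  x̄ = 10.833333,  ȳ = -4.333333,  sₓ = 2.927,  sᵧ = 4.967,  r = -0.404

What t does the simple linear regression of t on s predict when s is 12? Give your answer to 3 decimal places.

b = r · sᵧ/sₓ = -0.404 · 4.967/2.927 = -0.685572
a = ȳ − b·x̄ = -4.333333 − (-0.685572)·10.833333 = 3.093692
ŷ(12) = a + b·12 = 3.093692 + (-0.685572)·12 = -5.133167

-5.133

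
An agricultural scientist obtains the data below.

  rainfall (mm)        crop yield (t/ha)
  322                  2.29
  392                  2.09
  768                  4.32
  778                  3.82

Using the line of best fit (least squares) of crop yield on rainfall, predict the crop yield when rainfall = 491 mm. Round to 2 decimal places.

2.80

n = 4, Σx = 2260, Σy = 12.52, Σxy = 7846.38, Σx² = 1452456
Sxx = Σx² − (Σx)²/n = 1452456 − 1276900 = 175556
Sxy = Σxy − (Σx)(Σy)/n = 7846.38 − 7073.8 = 772.58
b = Sxy/Sxx = 772.58/175556 = 0.004401
a = ȳ − b·x̄ = 3.13 − 0.004401·565 = 0.643570
ŷ(491) = a + b·491 = 0.643570 + 0.004401·491 = 2.804344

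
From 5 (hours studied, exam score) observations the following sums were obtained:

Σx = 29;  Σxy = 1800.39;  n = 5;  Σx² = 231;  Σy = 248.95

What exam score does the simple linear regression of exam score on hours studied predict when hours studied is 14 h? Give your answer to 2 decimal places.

96.34

Sxx = Σx² − (Σx)²/n = 231 − 168.2 = 62.8
Sxy = Σxy − (Σx)(Σy)/n = 1800.39 − 1443.91 = 356.48
b = Sxy/Sxx = 356.48/62.8 = 5.676433
a = ȳ − b·x̄ = 49.79 − 5.676433·5.8 = 16.866688
ŷ(14) = a + b·14 = 16.866688 + 5.676433·14 = 96.336752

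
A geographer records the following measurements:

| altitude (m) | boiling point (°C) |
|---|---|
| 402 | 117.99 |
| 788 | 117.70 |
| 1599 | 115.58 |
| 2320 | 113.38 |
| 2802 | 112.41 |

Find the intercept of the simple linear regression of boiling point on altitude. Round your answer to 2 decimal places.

n = 5, Σx = 7911, Σy = 577.06, Σxy = 903006.42, Σx² = 16572953
Sxx = Σx² − (Σx)²/n = 16572953 − 12516784.2 = 4056168.8
Sxy = Σxy − (Σx)(Σy)/n = 903006.42 − 913024.332 = -10017.912
b = Sxy/Sxx = -10017.912/4056168.8 = -0.002470
a = ȳ − b·x̄ = 115.412 − (-0.002470)·1582.2 = 119.319712

119.32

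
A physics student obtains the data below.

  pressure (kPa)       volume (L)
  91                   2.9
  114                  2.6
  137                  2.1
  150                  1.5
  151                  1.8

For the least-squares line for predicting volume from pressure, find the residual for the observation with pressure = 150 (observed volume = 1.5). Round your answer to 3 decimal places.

-0.221

n = 5, Σx = 643, Σy = 10.9, Σxy = 1344.8, Σx² = 85347
Sxx = Σx² − (Σx)²/n = 85347 − 82689.8 = 2657.2
Sxy = Σxy − (Σx)(Σy)/n = 1344.8 − 1401.74 = -56.94
b = Sxy/Sxx = -56.94/2657.2 = -0.021429
a = ȳ − b·x̄ = 2.18 − (-0.021429)·128.6 = 4.935714
ŷ(150) = 4.935714 + (-0.021429)·150 = 1.721429
residual = y − ŷ = 1.5 − 1.721429 = -0.221429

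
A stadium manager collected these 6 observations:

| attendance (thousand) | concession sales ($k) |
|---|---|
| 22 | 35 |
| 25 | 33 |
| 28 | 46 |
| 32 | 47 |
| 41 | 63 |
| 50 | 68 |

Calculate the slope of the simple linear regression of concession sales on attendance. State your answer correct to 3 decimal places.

n = 6, Σx = 198, Σy = 292, Σxy = 10370, Σx² = 7098
Sxx = Σx² − (Σx)²/n = 7098 − 6534 = 564
Sxy = Σxy − (Σx)(Σy)/n = 10370 − 9636 = 734
b = Sxy/Sxx = 734/564 = 1.301418

1.301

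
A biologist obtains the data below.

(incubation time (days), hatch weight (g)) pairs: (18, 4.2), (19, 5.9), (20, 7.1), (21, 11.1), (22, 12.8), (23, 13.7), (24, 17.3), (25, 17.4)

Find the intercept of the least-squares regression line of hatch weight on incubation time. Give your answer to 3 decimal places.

-32.555

n = 8, Σx = 172, Σy = 89.5, Σxy = 2009.7, Σx² = 3740
Sxx = Σx² − (Σx)²/n = 3740 − 3698 = 42
Sxy = Σxy − (Σx)(Σy)/n = 2009.7 − 1924.25 = 85.45
b = Sxy/Sxx = 85.45/42 = 2.034524
a = ȳ − b·x̄ = 11.1875 − 2.034524·21.5 = -32.554762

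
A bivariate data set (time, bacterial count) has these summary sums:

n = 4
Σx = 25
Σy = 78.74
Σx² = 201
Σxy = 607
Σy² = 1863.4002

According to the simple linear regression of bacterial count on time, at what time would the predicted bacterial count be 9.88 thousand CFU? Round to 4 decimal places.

2.4304

Sxx = Σx² − (Σx)²/n = 201 − 156.25 = 44.75
Sxy = Σxy − (Σx)(Σy)/n = 607 − 492.125 = 114.875
b = Sxy/Sxx = 114.875/44.75 = 2.567039
a = ȳ − b·x̄ = 19.685 − 2.567039·6.25 = 3.641006
Set a + b·x = 9.88: x = (9.88 − 3.641006) / 2.567039 = 2.430424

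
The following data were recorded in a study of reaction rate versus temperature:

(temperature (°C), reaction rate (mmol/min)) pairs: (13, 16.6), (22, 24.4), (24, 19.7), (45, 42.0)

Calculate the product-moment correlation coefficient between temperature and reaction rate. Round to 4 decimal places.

n = 4, Σx = 104, Σy = 102.7, Σxy = 3115.4, Σx² = 3254, Σy² = 3023.01
Sxx = Σx² − (Σx)²/n = 3254 − 2704 = 550
Sxy = Σxy − (Σx)(Σy)/n = 3115.4 − 2670.2 = 445.2
Syy = Σy² − (Σy)²/n = 3023.01 − 2636.8225 = 386.1875
r = Sxy/√(Sxx·Syy) = 445.2/√(212403.125) = 445.2/460.872135 = 0.965995

0.9660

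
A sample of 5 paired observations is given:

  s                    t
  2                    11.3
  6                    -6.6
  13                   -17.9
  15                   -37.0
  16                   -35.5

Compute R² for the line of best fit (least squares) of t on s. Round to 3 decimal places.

0.940

n = 5, Σx = 52, Σy = -85.7, Σxy = -1372.7, Σx² = 690, Σy² = 3120.91
Sxx = Σx² − (Σx)²/n = 690 − 540.8 = 149.2
Sxy = Σxy − (Σx)(Σy)/n = -1372.7 − (-891.28) = -481.42
Syy = Σy² − (Σy)²/n = 3120.91 − 1468.898 = 1652.012
R² = Sxy²/(Sxx·Syy) = (-481.42)²/(149.2·1652.012) = 0.940300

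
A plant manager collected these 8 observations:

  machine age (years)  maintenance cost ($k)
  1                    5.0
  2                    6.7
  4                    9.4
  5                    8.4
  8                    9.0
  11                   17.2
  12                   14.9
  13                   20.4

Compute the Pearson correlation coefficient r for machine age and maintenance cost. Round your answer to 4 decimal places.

0.9332

n = 8, Σx = 56, Σy = 91, Σxy = 803.2, Σx² = 544, Σy² = 1243.82
Sxx = Σx² − (Σx)²/n = 544 − 392 = 152
Sxy = Σxy − (Σx)(Σy)/n = 803.2 − 637 = 166.2
Syy = Σy² − (Σy)²/n = 1243.82 − 1035.125 = 208.695
r = Sxy/√(Sxx·Syy) = 166.2/√(31721.64) = 166.2/178.105699 = 0.933154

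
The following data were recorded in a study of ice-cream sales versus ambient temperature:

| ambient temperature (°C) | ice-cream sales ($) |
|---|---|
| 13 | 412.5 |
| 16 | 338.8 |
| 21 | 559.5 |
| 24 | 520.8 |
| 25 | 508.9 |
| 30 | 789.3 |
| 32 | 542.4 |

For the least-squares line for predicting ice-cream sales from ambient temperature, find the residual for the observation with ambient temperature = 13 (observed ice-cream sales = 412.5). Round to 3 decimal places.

n = 7, Σx = 161, Σy = 3672.2, Σxy = 88790.3, Σx² = 3991
Sxx = Σx² − (Σx)²/n = 3991 − 3703 = 288
Sxy = Σxy − (Σx)(Σy)/n = 88790.3 − 84460.6 = 4329.7
b = Sxy/Sxx = 4329.7/288 = 15.033681
a = ȳ − b·x̄ = 524.6 − 15.033681·23 = 178.825347
ŷ(13) = 178.825347 + 15.033681·13 = 374.263194
residual = y − ŷ = 412.5 − 374.263194 = 38.236806

38.237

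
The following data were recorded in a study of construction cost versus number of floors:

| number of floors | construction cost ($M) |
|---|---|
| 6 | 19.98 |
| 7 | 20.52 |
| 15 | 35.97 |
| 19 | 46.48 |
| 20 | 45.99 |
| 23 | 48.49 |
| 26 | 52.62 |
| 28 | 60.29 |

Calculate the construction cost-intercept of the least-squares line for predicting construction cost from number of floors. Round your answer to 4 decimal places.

9.3163

n = 8, Σx = 144, Σy = 330.34, Σxy = 6777.5, Σx² = 3060
Sxx = Σx² − (Σx)²/n = 3060 − 2592 = 468
Sxy = Σxy − (Σx)(Σy)/n = 6777.5 − 5946.12 = 831.38
b = Sxy/Sxx = 831.38/468 = 1.776453
a = ȳ − b·x̄ = 41.2925 − 1.776453·18 = 9.316346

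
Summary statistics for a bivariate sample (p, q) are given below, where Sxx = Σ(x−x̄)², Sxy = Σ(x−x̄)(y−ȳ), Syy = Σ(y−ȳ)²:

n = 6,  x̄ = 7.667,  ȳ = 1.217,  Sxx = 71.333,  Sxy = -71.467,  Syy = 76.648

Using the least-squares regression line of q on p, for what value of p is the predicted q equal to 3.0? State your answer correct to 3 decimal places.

b = Sxy/Sxx = -71.467/71.333 = -1.001879
a = ȳ − b·x̄ = 1.217 − (-1.001879)·7.667 = 8.898403
Set a + b·x = 3.0: x = (3.0 − 8.898403) / (-1.001879) = 5.887343

5.887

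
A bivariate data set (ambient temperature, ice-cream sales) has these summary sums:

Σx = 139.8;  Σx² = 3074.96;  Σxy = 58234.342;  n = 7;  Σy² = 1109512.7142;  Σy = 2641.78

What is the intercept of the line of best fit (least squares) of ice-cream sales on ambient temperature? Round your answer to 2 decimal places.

-8.98

Sxx = Σx² − (Σx)²/n = 3074.96 − 2792.005714 = 282.954286
Sxy = Σxy − (Σx)(Σy)/n = 58234.342 − 52760.120571 = 5474.221429
b = Sxy/Sxx = 5474.221429/282.954286 = 19.346664
a = ȳ − b·x̄ = 377.397143 − 19.346664·19.971429 = -8.983371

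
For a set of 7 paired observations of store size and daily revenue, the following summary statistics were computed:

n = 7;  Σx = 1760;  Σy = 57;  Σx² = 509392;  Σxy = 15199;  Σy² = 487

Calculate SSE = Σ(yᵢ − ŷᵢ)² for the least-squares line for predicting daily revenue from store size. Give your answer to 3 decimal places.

Sxx = Σx² − (Σx)²/n = 509392 − 442514.285714 = 66877.714286
Sxy = Σxy − (Σx)(Σy)/n = 15199 − 14331.428571 = 867.571429
Syy = Σy² − (Σy)²/n = 487 − 464.142857 = 22.857143
b = Sxy/Sxx = 867.571429/66877.714286 = 0.012973
SSE = Syy − b·Sxy = 22.857143 − 0.012973·867.571429 = 11.602569

11.603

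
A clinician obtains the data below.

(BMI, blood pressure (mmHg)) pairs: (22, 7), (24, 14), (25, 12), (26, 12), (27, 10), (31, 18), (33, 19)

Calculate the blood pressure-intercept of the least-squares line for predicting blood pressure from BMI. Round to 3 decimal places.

-12.321

n = 7, Σx = 188, Σy = 92, Σxy = 2557, Σx² = 5140
Sxx = Σx² − (Σx)²/n = 5140 − 5049.142857 = 90.857143
Sxy = Σxy − (Σx)(Σy)/n = 2557 − 2470.857143 = 86.142857
b = Sxy/Sxx = 86.142857/90.857143 = 0.948113
a = ȳ − b·x̄ = 13.142857 − 0.948113·26.857143 = -12.320755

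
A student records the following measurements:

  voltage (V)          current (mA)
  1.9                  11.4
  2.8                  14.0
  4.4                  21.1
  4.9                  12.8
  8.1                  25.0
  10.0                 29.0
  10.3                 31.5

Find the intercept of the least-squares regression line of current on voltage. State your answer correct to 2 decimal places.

7.10

n = 7, Σx = 42.4, Σy = 144.8, Σxy = 1033.37, Σx² = 326.52
Sxx = Σx² − (Σx)²/n = 326.52 − 256.822857 = 69.697143
Sxy = Σxy − (Σx)(Σy)/n = 1033.37 − 877.074286 = 156.295714
b = Sxy/Sxx = 156.295714/69.697143 = 2.242498
a = ȳ − b·x̄ = 20.685714 − 2.242498·6.057143 = 7.102583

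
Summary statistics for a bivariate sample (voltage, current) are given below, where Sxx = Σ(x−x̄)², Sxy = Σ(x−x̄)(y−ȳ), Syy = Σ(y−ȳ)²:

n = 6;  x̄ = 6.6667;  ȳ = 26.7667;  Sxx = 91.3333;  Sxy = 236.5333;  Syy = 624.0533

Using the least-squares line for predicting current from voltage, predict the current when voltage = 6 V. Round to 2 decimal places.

b = Sxy/Sxx = 236.5333/91.3333 = 2.589782
a = ȳ − b·x̄ = 26.7667 − 2.589782·6.6667 = 9.501403
ŷ(6) = a + b·6 = 9.501403 + 2.589782·6 = 25.040093

25.04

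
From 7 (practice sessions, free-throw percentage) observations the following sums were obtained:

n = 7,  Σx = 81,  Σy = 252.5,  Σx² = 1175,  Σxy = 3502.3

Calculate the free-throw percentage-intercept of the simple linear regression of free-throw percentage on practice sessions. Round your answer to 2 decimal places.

7.81

Sxx = Σx² − (Σx)²/n = 1175 − 937.285714 = 237.714286
Sxy = Σxy − (Σx)(Σy)/n = 3502.3 − 2921.785714 = 580.514286
b = Sxy/Sxx = 580.514286/237.714286 = 2.442067
a = ȳ − b·x̄ = 36.071429 − 2.442067·11.571429 = 7.813221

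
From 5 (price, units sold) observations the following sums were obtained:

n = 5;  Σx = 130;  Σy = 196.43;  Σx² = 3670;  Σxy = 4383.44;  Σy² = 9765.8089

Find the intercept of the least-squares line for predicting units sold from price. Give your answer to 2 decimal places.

Sxx = Σx² − (Σx)²/n = 3670 − 3380 = 290
Sxy = Σxy − (Σx)(Σy)/n = 4383.44 − 5107.18 = -723.74
b = Sxy/Sxx = -723.74/290 = -2.495655
a = ȳ − b·x̄ = 39.286 − (-2.495655)·26 = 104.173034

104.17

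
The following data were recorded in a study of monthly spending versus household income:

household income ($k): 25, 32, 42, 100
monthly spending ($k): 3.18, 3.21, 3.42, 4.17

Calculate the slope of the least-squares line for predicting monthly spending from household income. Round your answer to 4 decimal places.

0.0135

n = 4, Σx = 199, Σy = 13.98, Σxy = 742.86, Σx² = 13413
Sxx = Σx² − (Σx)²/n = 13413 − 9900.25 = 3512.75
Sxy = Σxy − (Σx)(Σy)/n = 742.86 − 695.505 = 47.355
b = Sxy/Sxx = 47.355/3512.75 = 0.013481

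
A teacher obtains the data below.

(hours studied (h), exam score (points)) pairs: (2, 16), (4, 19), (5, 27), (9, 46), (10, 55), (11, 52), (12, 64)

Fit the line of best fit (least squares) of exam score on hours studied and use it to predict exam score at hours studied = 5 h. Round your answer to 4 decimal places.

27.4013

n = 7, Σx = 53, Σy = 279, Σxy = 2547, Σx² = 491
Sxx = Σx² − (Σx)²/n = 491 − 401.285714 = 89.714286
Sxy = Σxy − (Σx)(Σy)/n = 2547 − 2112.428571 = 434.571429
b = Sxy/Sxx = 434.571429/89.714286 = 4.843949
a = ȳ − b·x̄ = 39.857143 − 4.843949·7.571429 = 3.181529
ŷ(5) = a + b·5 = 3.181529 + 4.843949·5 = 27.401274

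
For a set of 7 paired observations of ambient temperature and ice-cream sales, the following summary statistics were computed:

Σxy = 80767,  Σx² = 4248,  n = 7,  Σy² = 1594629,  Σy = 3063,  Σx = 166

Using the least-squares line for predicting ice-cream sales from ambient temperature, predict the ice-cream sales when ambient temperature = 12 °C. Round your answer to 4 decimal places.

Sxx = Σx² − (Σx)²/n = 4248 − 3936.571429 = 311.428571
Sxy = Σxy − (Σx)(Σy)/n = 80767 − 72636.857143 = 8130.142857
b = Sxy/Sxx = 8130.142857/311.428571 = 26.105963
a = ȳ − b·x̄ = 437.571429 − 26.105963·23.714286 = -181.512844
ŷ(12) = a + b·12 = -181.512844 + 26.105963·12 = 131.758716

131.7587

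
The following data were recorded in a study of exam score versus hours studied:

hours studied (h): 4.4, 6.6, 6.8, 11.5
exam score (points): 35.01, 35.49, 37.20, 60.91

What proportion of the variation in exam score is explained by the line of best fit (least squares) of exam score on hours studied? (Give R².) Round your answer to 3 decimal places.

n = 4, Σx = 29.3, Σy = 168.61, Σxy = 1341.703, Σx² = 241.41, Σy² = 7579.1083
Sxx = Σx² − (Σx)²/n = 241.41 − 214.6225 = 26.7875
Sxy = Σxy − (Σx)(Σy)/n = 1341.703 − 1235.06825 = 106.63475
Syy = Σy² − (Σy)²/n = 7579.1083 − 7107.333025 = 471.775275
R² = Sxy²/(Sxx·Syy) = (106.63475)²/(26.7875·471.775275) = 0.899767

0.900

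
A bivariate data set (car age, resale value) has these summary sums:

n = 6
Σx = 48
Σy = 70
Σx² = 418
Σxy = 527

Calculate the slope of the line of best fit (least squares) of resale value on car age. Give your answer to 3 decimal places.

-0.971

Sxx = Σx² − (Σx)²/n = 418 − 384 = 34
Sxy = Σxy − (Σx)(Σy)/n = 527 − 560 = -33
b = Sxy/Sxx = -33/34 = -0.970588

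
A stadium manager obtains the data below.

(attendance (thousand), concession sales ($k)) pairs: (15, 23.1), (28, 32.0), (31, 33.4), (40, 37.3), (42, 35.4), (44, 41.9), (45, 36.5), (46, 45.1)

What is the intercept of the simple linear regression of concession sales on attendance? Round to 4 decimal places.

n = 8, Σx = 291, Σy = 284.7, Σxy = 10817.4, Σx² = 11411
Sxx = Σx² − (Σx)²/n = 11411 − 10585.125 = 825.875
Sxy = Σxy − (Σx)(Σy)/n = 10817.4 − 10355.9625 = 461.4375
b = Sxy/Sxx = 461.4375/825.875 = 0.558726
a = ȳ − b·x̄ = 35.5875 − 0.558726·36.375 = 15.263857

15.2639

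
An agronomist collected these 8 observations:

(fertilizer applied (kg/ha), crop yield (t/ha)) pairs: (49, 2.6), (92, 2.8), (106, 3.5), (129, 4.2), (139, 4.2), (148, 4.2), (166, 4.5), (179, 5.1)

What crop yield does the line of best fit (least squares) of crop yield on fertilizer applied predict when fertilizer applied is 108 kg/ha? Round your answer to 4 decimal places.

n = 8, Σx = 1008, Σy = 31.1, Σxy = 4163.1, Σx² = 139564
Sxx = Σx² − (Σx)²/n = 139564 − 127008 = 12556
Sxy = Σxy − (Σx)(Σy)/n = 4163.1 − 3918.6 = 244.5
b = Sxy/Sxx = 244.5/12556 = 0.019473
a = ȳ − b·x̄ = 3.8875 − 0.019473·126 = 1.433932
ŷ(108) = a + b·108 = 1.433932 + 0.019473·108 = 3.536990

3.5370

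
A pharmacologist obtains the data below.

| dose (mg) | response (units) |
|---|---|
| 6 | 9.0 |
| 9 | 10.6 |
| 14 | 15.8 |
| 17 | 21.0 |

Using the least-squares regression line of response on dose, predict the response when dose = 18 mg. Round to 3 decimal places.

21.134

n = 4, Σx = 46, Σy = 56.4, Σxy = 727.6, Σx² = 602
Sxx = Σx² − (Σx)²/n = 602 − 529 = 73
Sxy = Σxy − (Σx)(Σy)/n = 727.6 − 648.6 = 79
b = Sxy/Sxx = 79/73 = 1.082192
a = ȳ − b·x̄ = 14.1 − 1.082192·11.5 = 1.654795
ŷ(18) = a + b·18 = 1.654795 + 1.082192·18 = 21.134247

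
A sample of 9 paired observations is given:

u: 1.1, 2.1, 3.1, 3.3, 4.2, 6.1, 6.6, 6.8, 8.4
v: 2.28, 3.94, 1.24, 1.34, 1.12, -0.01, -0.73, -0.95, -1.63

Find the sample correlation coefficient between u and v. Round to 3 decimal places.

n = 9, Σx = 41.7, Σy = 6.6, Σxy = -1.279, Σx² = 241.33, Σy² = 29.402
Sxx = Σx² − (Σx)²/n = 241.33 − 193.21 = 48.12
Sxy = Σxy − (Σx)(Σy)/n = -1.279 − 30.58 = -31.859
Syy = Σy² − (Σy)²/n = 29.402 − 4.84 = 24.562
r = Sxy/√(Sxx·Syy) = -31.859/√(1181.92344) = -31.859/34.379113 = -0.926696

-0.927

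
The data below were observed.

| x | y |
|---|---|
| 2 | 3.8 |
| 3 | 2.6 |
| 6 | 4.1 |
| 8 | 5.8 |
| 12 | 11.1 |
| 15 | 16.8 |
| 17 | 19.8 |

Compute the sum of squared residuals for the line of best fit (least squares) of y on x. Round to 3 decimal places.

n = 7, Σx = 63, Σy = 64, Σxy = 808.2, Σx² = 771, Σy² = 869.14
Sxx = Σx² − (Σx)²/n = 771 − 567 = 204
Sxy = Σxy − (Σx)(Σy)/n = 808.2 − 576 = 232.2
Syy = Σy² − (Σy)²/n = 869.14 − 585.142857 = 283.997143
b = Sxy/Sxx = 232.2/204 = 1.138235
SSE = Syy − b·Sxy = 283.997143 − 1.138235·232.2 = 19.698908

19.699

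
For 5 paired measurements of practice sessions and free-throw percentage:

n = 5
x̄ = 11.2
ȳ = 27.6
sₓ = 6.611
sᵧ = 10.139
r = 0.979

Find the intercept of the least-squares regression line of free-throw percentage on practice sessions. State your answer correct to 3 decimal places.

b = r · sᵧ/sₓ = 0.979 · 10.139/6.611 = 1.501449
a = ȳ − b·x̄ = 27.6 − 1.501449·11.2 = 10.783768

10.784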